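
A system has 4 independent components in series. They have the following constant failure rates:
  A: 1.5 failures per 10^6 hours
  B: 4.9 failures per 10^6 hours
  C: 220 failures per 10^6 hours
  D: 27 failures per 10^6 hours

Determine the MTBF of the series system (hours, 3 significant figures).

3950

Series of exponential components: λ_sys = Σ λ_i
λ_sys = 0.0000015 + 0.0000049 + 0.00022 + 0.000027 = 2.5340e-04 /h
MTBF = 1 / λ_sys = 3950 h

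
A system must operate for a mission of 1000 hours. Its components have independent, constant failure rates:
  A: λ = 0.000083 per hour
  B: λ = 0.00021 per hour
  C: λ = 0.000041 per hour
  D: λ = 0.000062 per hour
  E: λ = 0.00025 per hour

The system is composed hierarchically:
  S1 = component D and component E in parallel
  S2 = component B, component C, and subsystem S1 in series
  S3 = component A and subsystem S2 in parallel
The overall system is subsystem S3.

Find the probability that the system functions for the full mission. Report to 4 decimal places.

0.9815

R(A) = exp(−0.000083 × 1000) = 0.920351
R(B) = exp(−0.00021 × 1000) = 0.810584
R(C) = exp(−0.000041 × 1000) = 0.959829
R(D) = exp(−0.000062 × 1000) = 0.939883
R(E) = exp(−0.00025 × 1000) = 0.778801
Parallel (D and E): 1 − (1 − 0.939883)(1 − 0.778801) = 0.986702
Series (B, C, and [0.986702]): 0.810584 × 0.959829 × 0.986702 = 0.767676
Parallel (A and [0.767676]): 1 − (1 − 0.920351)(1 − 0.767676) = 0.9815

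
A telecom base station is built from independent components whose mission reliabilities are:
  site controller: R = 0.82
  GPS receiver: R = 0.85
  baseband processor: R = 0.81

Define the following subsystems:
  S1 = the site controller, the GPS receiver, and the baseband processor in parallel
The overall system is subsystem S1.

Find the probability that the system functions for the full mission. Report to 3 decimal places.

0.995

Parallel (site controller, GPS receiver, and baseband processor): 1 − (1 − 0.82000)(1 − 0.85000)(1 − 0.81000) = 0.995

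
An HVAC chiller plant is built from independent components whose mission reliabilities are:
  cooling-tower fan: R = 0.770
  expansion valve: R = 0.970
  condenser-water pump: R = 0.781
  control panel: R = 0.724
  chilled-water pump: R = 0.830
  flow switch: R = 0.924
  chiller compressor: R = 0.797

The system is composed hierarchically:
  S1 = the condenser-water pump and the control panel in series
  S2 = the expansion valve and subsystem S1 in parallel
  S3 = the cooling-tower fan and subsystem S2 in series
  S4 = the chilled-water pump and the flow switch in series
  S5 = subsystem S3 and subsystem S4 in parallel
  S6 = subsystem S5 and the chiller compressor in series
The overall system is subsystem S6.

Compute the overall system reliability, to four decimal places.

Series (condenser-water pump and control panel): 0.781000 × 0.724000 = 0.565444
Parallel (expansion valve and [0.565444]): 1 − (1 − 0.970000)(1 − 0.565444) = 0.986963
Series (cooling-tower fan and [0.986963]): 0.770000 × 0.986963 = 0.759962
Series (chilled-water pump and flow switch): 0.830000 × 0.924000 = 0.766920
Parallel ([0.759962] and [0.766920]): 1 − (1 − 0.759962)(1 − 0.766920) = 0.944052
Series ([0.944052] and chiller compressor): 0.944052 × 0.797000 = 0.7524

0.7524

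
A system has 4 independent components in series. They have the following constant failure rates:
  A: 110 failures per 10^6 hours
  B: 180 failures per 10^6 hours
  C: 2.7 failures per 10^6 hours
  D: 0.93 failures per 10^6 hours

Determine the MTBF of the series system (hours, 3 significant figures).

Series of exponential components: λ_sys = Σ λ_i
λ_sys = 0.00011 + 0.00018 + 0.0000027 + 0.00000093 = 2.9363e-04 /h
MTBF = 1 / λ_sys = 3410 h

3410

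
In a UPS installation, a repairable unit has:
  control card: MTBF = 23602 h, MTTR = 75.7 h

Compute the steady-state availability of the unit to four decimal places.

A(control card) = MTBF/(MTBF+MTTR) = 23602/(23602+75.7) = 0.9968

0.9968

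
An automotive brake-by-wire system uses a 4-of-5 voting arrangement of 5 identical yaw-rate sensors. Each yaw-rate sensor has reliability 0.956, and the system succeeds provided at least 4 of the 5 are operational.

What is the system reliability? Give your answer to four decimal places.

0.9823

R = Σ_{i=4}^{5} C(5,i) p^i (1−p)^{5−i} with p = 0.956
C(5,4)·0.956^4·0.044^1 = 0.183761
C(5,5)·0.956^5·0.044^0 = 0.798527
Sum = 0.9823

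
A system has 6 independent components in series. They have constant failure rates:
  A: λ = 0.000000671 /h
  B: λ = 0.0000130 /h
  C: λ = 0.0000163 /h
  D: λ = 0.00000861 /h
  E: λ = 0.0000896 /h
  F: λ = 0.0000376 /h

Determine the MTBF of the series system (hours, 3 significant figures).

Series of exponential components: λ_sys = Σ λ_i
λ_sys = 0.000000671 + 0.0000130 + 0.0000163 + 0.00000861 + 0.0000896 + 0.0000376 = 1.6578e-04 /h
MTBF = 1 / λ_sys = 6030 h

6030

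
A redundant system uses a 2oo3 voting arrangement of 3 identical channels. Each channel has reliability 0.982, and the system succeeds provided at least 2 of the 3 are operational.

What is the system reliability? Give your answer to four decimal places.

R = Σ_{i=2}^{3} C(3,i) p^i (1−p)^{3−i} with p = 0.982
C(3,2)·0.982^2·0.018^1 = 0.052073
C(3,3)·0.982^3·0.018^0 = 0.946966
Sum = 0.9990

0.9990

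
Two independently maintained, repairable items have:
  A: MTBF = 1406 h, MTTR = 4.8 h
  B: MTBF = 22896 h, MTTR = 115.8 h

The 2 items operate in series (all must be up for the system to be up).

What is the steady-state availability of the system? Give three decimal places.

0.992

A(A) = MTBF/(MTBF+MTTR) = 1406/(1406+4.8) = 0.996598
A(B) = MTBF/(MTBF+MTTR) = 22896/(22896+115.8) = 0.994968
Series availability: 0.996598 × 0.994968 = 0.992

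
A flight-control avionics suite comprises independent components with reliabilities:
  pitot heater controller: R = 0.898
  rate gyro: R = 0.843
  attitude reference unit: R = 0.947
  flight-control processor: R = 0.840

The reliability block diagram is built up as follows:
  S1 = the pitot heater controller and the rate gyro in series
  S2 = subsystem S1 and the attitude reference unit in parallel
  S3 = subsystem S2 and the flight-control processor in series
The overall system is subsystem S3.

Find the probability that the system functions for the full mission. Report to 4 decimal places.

0.8292

Series (pitot heater controller and rate gyro): 0.898000 × 0.843000 = 0.757014
Parallel ([0.757014] and attitude reference unit): 1 − (1 − 0.757014)(1 − 0.947000) = 0.987122
Series ([0.987122] and flight-control processor): 0.987122 × 0.840000 = 0.8292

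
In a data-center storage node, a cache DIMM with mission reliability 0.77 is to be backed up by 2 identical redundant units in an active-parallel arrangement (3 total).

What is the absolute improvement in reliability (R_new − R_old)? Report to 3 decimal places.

R_before = 0.77
R_after = 1 − (1 − 0.77)^3 = 0.988
ΔR = 0.988 − 0.77 = 0.218

0.218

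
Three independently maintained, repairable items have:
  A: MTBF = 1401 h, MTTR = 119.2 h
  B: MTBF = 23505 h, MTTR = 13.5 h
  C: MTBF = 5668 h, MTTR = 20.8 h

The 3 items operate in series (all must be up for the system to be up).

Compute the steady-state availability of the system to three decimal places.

0.918

A(A) = MTBF/(MTBF+MTTR) = 1401/(1401+119.2) = 0.921589
A(B) = MTBF/(MTBF+MTTR) = 23505/(23505+13.5) = 0.999426
A(C) = MTBF/(MTBF+MTTR) = 5668/(5668+20.8) = 0.996344
Series availability: 0.921589 × 0.999426 × 0.996344 = 0.918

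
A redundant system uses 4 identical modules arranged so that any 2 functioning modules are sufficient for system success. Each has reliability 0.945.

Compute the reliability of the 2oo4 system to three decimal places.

R = Σ_{i=2}^{4} C(4,i) p^i (1−p)^{4−i} with p = 0.945
C(4,2)·0.945^2·0.055^2 = 0.01621
C(4,3)·0.945^3·0.055^1 = 0.18566
C(4,4)·0.945^4·0.055^0 = 0.79749
Sum = 0.999

0.999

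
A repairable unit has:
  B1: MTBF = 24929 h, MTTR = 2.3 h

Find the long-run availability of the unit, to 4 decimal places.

A(B1) = MTBF/(MTBF+MTTR) = 24929/(24929+2.3) = 0.9999

0.9999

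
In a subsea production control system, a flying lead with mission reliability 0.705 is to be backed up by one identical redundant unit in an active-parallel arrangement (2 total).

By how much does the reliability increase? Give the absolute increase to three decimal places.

R_before = 0.705
R_after = 1 − (1 − 0.705)^2 = 0.913
ΔR = 0.913 − 0.705 = 0.208

0.208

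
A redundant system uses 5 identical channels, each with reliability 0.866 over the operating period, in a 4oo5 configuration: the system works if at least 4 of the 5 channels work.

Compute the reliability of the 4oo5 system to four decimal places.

0.8639

R = Σ_{i=4}^{5} C(5,i) p^i (1−p)^{5−i} with p = 0.866
C(5,4)·0.866^4·0.134^1 = 0.376831
C(5,5)·0.866^5·0.134^0 = 0.487068
Sum = 0.8639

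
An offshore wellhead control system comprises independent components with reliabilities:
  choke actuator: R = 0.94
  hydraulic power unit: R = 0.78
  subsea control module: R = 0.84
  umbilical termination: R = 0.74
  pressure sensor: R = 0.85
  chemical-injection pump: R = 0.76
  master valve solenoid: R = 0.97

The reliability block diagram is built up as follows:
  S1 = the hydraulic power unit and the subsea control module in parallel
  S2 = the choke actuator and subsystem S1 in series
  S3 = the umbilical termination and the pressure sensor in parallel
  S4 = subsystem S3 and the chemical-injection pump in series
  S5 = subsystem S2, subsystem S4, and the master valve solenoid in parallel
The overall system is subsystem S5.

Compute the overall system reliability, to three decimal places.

0.999

Parallel (hydraulic power unit and subsea control module): 1 − (1 − 0.78000)(1 − 0.84000) = 0.96480
Series (choke actuator and [0.96480]): 0.94000 × 0.96480 = 0.90691
Parallel (umbilical termination and pressure sensor): 1 − (1 − 0.74000)(1 − 0.85000) = 0.96100
Series ([0.96100] and chemical-injection pump): 0.96100 × 0.76000 = 0.73036
Parallel ([0.90691], [0.73036], and master valve solenoid): 1 − (1 − 0.90691)(1 − 0.73036)(1 − 0.97000) = 0.999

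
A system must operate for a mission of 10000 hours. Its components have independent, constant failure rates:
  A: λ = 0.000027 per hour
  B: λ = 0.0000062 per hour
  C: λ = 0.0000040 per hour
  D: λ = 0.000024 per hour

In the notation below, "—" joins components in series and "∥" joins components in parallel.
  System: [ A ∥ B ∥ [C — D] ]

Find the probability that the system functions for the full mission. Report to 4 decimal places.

0.9965

R(A) = exp(−0.000027 × 10000) = 0.763379
R(B) = exp(−0.0000062 × 10000) = 0.939883
R(C) = exp(−0.0000040 × 10000) = 0.960789
R(D) = exp(−0.000024 × 10000) = 0.786628
Series (C and D): 0.960789 × 0.786628 = 0.755784
Parallel (A, B, and [0.755784]): 1 − (1 − 0.763379)(1 − 0.939883)(1 − 0.755784) = 0.9965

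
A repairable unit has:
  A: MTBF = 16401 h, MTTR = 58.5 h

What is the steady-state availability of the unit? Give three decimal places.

A(A) = MTBF/(MTBF+MTTR) = 16401/(16401+58.5) = 0.996

0.996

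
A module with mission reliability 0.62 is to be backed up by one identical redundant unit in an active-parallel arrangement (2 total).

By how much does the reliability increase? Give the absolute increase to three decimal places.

R_before = 0.62
R_after = 1 − (1 − 0.62)^2 = 0.856
ΔR = 0.856 − 0.62 = 0.236

0.236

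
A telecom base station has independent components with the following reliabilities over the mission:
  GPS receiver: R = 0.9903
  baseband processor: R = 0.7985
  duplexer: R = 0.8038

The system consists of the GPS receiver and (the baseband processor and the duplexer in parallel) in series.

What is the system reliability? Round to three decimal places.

Parallel (baseband processor and duplexer): 1 − (1 − 0.79850)(1 − 0.80380) = 0.96047
Series (GPS receiver and [0.96047]): 0.99030 × 0.96047 = 0.951

0.951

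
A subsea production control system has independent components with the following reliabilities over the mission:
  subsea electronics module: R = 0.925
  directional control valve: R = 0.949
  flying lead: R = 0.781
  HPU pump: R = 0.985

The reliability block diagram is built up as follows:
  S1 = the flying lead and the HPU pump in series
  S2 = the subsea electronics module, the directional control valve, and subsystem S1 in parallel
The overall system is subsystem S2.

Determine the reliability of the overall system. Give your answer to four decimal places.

Series (flying lead and HPU pump): 0.781000 × 0.985000 = 0.769285
Parallel (subsea electronics module, directional control valve, and [0.769285]): 1 − (1 − 0.925000)(1 − 0.949000)(1 − 0.769285) = 0.9991

0.9991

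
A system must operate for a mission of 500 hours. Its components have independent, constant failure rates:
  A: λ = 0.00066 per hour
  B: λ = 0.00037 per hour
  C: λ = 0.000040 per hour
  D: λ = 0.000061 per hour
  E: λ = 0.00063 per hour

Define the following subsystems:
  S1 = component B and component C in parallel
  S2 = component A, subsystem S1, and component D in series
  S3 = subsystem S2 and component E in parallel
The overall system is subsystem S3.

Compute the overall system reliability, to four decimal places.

0.9176

R(A) = exp(−0.00066 × 500) = 0.718924
R(B) = exp(−0.00037 × 500) = 0.831104
R(C) = exp(−0.000040 × 500) = 0.980199
R(D) = exp(−0.000061 × 500) = 0.969960
R(E) = exp(−0.00063 × 500) = 0.729789
Parallel (B and C): 1 − (1 − 0.831104)(1 − 0.980199) = 0.996656
Series (A, [0.996656], and D): 0.718924 × 0.996656 × 0.969960 = 0.694996
Parallel ([0.694996] and E): 1 − (1 − 0.694996)(1 − 0.729789) = 0.9176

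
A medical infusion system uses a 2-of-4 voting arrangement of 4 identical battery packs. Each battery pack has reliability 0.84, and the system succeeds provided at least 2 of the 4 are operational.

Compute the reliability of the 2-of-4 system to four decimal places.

R = Σ_{i=2}^{4} C(4,i) p^i (1−p)^{4−i} with p = 0.84
C(4,2)·0.84^2·0.16^2 = 0.108380
C(4,3)·0.84^3·0.16^1 = 0.379331
C(4,4)·0.84^4·0.16^0 = 0.497871
Sum = 0.9856

0.9856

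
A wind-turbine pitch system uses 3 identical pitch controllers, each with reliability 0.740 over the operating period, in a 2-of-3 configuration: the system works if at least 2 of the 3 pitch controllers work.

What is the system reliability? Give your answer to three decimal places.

R = Σ_{i=2}^{3} C(3,i) p^i (1−p)^{3−i} with p = 0.740
C(3,2)·0.740^2·0.260^1 = 0.42713
C(3,3)·0.740^3·0.260^0 = 0.40522
Sum = 0.832

0.832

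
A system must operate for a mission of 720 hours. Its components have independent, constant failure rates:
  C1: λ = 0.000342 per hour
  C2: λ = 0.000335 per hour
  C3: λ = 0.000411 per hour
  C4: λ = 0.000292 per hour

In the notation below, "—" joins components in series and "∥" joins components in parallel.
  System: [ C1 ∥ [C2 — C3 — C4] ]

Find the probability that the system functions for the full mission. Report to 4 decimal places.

R(C1) = exp(−0.000342 × 720) = 0.781735
R(C2) = exp(−0.000335 × 720) = 0.785684
R(C3) = exp(−0.000411 × 720) = 0.743847
R(C4) = exp(−0.000292 × 720) = 0.810390
Series (C2, C3, and C4): 0.785684 × 0.743847 × 0.810390 = 0.473615
Parallel (C1 and [0.473615]): 1 − (1 − 0.781735)(1 − 0.473615) = 0.8851

0.8851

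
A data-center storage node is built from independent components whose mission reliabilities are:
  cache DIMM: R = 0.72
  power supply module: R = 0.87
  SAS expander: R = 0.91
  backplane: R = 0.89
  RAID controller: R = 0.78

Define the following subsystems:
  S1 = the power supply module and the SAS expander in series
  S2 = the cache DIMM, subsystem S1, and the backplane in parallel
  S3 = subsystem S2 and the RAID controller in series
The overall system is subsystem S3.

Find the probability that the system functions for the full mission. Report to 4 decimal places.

Series (power supply module and SAS expander): 0.870000 × 0.910000 = 0.791700
Parallel (cache DIMM, [0.791700], and backplane): 1 − (1 − 0.720000)(1 − 0.791700)(1 − 0.890000) = 0.993584
Series ([0.993584] and RAID controller): 0.993584 × 0.780000 = 0.7750

0.7750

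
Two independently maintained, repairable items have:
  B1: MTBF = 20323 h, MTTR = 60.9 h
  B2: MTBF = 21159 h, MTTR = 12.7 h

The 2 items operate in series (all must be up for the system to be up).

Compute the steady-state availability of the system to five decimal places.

0.99641

A(B1) = MTBF/(MTBF+MTTR) = 20323/(20323+60.9) = 0.997012
A(B2) = MTBF/(MTBF+MTTR) = 21159/(21159+12.7) = 0.999400
Series availability: 0.997012 × 0.999400 = 0.99641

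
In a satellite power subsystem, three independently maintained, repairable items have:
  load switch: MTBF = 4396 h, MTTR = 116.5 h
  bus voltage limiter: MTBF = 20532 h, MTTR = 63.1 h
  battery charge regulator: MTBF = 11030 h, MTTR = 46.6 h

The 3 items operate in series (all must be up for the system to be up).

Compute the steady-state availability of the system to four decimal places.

0.9671

A(load switch) = MTBF/(MTBF+MTTR) = 4396/(4396+116.5) = 0.974183
A(bus voltage limiter) = MTBF/(MTBF+MTTR) = 20532/(20532+63.1) = 0.996936
A(battery charge regulator) = MTBF/(MTBF+MTTR) = 11030/(11030+46.6) = 0.995793
Series availability: 0.974183 × 0.996936 × 0.995793 = 0.9671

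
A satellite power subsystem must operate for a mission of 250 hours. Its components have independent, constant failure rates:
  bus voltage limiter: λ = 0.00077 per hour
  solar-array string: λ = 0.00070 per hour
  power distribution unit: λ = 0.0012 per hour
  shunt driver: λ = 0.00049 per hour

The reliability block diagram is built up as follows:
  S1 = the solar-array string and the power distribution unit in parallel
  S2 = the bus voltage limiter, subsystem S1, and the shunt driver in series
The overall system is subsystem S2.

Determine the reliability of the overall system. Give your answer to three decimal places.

0.699

R(bus voltage limiter) = exp(−0.00077 × 250) = 0.82489
R(solar-array string) = exp(−0.00070 × 250) = 0.83946
R(power distribution unit) = exp(−0.0012 × 250) = 0.74082
R(shunt driver) = exp(−0.00049 × 250) = 0.88471
Parallel (solar-array string and power distribution unit): 1 − (1 − 0.83946)(1 − 0.74082) = 0.95839
Series (bus voltage limiter, [0.95839], and shunt driver): 0.82489 × 0.95839 × 0.88471 = 0.699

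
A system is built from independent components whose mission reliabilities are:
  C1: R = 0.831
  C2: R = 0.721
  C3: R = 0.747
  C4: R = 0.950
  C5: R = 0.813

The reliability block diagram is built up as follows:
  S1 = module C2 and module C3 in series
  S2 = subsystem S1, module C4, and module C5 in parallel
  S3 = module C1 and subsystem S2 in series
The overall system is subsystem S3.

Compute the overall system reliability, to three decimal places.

Series (C2 and C3): 0.72100 × 0.74700 = 0.53859
Parallel ([0.53859], C4, and C5): 1 − (1 − 0.53859)(1 − 0.95000)(1 − 0.81300) = 0.99569
Series (C1 and [0.99569]): 0.83100 × 0.99569 = 0.827

0.827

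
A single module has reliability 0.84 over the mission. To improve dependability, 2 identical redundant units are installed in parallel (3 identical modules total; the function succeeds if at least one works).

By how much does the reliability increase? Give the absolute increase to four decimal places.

0.1559

R_before = 0.84
R_after = 1 − (1 − 0.84)^3 = 0.9959
ΔR = 0.9959 − 0.84 = 0.1559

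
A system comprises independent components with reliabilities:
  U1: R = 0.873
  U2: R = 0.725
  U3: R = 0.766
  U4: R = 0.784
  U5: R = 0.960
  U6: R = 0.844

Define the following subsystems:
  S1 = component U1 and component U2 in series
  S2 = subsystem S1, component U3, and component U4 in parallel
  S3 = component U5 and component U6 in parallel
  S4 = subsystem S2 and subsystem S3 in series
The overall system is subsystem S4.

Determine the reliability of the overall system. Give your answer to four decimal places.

Series (U1 and U2): 0.873000 × 0.725000 = 0.632925
Parallel ([0.632925], U3, and U4): 1 − (1 − 0.632925)(1 − 0.766000)(1 − 0.784000) = 0.981447
Parallel (U5 and U6): 1 − (1 − 0.960000)(1 − 0.844000) = 0.993760
Series ([0.981447] and [0.993760]): 0.981447 × 0.993760 = 0.9753

0.9753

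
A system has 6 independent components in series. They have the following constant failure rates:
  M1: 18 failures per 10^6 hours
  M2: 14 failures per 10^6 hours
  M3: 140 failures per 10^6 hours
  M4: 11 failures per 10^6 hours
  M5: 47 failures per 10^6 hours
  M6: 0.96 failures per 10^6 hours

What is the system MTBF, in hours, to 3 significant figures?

4330

Series of exponential components: λ_sys = Σ λ_i
λ_sys = 0.000018 + 0.000014 + 0.00014 + 0.000011 + 0.000047 + 0.00000096 = 2.3096e-04 /h
MTBF = 1 / λ_sys = 4330 h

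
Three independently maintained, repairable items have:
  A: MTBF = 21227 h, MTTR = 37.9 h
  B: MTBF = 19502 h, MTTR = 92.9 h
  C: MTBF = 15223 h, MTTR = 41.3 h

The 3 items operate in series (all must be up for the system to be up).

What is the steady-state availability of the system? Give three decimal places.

A(A) = MTBF/(MTBF+MTTR) = 21227/(21227+37.9) = 0.998218
A(B) = MTBF/(MTBF+MTTR) = 19502/(19502+92.9) = 0.995259
A(C) = MTBF/(MTBF+MTTR) = 15223/(15223+41.3) = 0.997294
Series availability: 0.998218 × 0.995259 × 0.997294 = 0.991

0.991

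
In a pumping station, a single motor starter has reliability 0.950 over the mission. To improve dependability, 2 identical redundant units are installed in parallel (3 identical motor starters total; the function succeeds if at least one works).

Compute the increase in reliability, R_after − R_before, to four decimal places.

R_before = 0.950
R_after = 1 − (1 − 0.950)^3 = 0.9999
ΔR = 0.9999 − 0.950 = 0.0499

0.0499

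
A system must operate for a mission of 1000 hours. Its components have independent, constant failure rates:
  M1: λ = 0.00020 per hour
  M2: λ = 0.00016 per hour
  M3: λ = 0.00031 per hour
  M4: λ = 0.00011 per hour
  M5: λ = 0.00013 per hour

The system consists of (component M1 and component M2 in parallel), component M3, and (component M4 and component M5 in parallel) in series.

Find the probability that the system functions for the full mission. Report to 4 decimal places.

R(M1) = exp(−0.00020 × 1000) = 0.818731
R(M2) = exp(−0.00016 × 1000) = 0.852144
R(M3) = exp(−0.00031 × 1000) = 0.733447
R(M4) = exp(−0.00011 × 1000) = 0.895834
R(M5) = exp(−0.00013 × 1000) = 0.878095
Parallel (M1 and M2): 1 − (1 − 0.818731)(1 − 0.852144) = 0.973198
Parallel (M4 and M5): 1 − (1 − 0.895834)(1 − 0.878095) = 0.987302
Series ([0.973198], M3, and [0.987302]): 0.973198 × 0.733447 × 0.987302 = 0.7047

0.7047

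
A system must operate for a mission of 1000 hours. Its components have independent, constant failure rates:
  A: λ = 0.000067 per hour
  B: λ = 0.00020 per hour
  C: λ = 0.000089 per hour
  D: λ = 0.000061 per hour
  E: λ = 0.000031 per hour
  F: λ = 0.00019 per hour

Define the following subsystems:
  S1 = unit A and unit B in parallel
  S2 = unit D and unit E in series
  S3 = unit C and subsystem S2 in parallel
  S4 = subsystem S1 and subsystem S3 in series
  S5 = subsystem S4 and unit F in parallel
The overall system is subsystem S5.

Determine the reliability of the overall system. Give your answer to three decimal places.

R(A) = exp(−0.000067 × 1000) = 0.93520
R(B) = exp(−0.00020 × 1000) = 0.81873
R(C) = exp(−0.000089 × 1000) = 0.91485
R(D) = exp(−0.000061 × 1000) = 0.94082
R(E) = exp(−0.000031 × 1000) = 0.96948
R(F) = exp(−0.00019 × 1000) = 0.82696
Parallel (A and B): 1 − (1 − 0.93520)(1 − 0.81873) = 0.98825
Series (D and E): 0.94082 × 0.96948 = 0.91211
Parallel (C and [0.91211]): 1 − (1 − 0.91485)(1 − 0.91211) = 0.99252
Series ([0.98825] and [0.99252]): 0.98825 × 0.99252 = 0.98086
Parallel ([0.98086] and F): 1 − (1 − 0.98086)(1 − 0.82696) = 0.997

0.997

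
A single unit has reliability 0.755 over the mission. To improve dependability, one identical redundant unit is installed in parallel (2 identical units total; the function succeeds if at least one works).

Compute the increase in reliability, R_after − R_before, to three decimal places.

R_before = 0.755
R_after = 1 − (1 − 0.755)^2 = 0.940
ΔR = 0.940 − 0.755 = 0.185

0.185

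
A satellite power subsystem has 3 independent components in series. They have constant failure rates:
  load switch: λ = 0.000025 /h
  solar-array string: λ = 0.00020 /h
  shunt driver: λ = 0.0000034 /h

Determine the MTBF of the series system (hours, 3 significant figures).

Series of exponential components: λ_sys = Σ λ_i
λ_sys = 0.000025 + 0.00020 + 0.0000034 = 2.2840e-04 /h
MTBF = 1 / λ_sys = 4380 h

4380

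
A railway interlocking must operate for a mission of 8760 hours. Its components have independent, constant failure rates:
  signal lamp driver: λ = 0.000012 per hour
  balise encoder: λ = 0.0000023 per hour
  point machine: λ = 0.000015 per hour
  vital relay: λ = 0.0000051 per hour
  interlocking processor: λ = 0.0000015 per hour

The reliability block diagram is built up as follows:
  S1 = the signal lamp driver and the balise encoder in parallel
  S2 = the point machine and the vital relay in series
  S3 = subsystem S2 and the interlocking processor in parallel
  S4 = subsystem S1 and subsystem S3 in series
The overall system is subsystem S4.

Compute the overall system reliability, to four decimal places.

R(signal lamp driver) = exp(−0.000012 × 8760) = 0.900216
R(balise encoder) = exp(−0.0000023 × 8760) = 0.980054
R(point machine) = exp(−0.000015 × 8760) = 0.876867
R(vital relay) = exp(−0.0000051 × 8760) = 0.956307
R(interlocking processor) = exp(−0.0000015 × 8760) = 0.986946
Parallel (signal lamp driver and balise encoder): 1 − (1 − 0.900216)(1 − 0.980054) = 0.998010
Series (point machine and vital relay): 0.876867 × 0.956307 = 0.838554
Parallel ([0.838554] and interlocking processor): 1 − (1 − 0.838554)(1 − 0.986946) = 0.997892
Series ([0.998010] and [0.997892]): 0.998010 × 0.997892 = 0.9959

0.9959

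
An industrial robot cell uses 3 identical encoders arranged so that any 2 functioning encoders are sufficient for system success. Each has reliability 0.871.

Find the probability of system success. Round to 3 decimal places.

0.954

R = Σ_{i=2}^{3} C(3,i) p^i (1−p)^{3−i} with p = 0.871
C(3,2)·0.871^2·0.129^1 = 0.29359
C(3,3)·0.871^3·0.129^0 = 0.66078
Sum = 0.954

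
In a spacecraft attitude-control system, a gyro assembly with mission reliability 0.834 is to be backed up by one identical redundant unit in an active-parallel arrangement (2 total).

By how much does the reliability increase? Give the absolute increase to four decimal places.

0.1384

R_before = 0.834
R_after = 1 − (1 − 0.834)^2 = 0.9724
ΔR = 0.9724 − 0.834 = 0.1384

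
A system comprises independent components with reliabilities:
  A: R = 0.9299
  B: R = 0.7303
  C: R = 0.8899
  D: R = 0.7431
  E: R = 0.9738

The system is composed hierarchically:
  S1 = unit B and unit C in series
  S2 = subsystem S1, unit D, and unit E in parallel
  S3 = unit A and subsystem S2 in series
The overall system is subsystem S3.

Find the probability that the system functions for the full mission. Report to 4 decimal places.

Series (B and C): 0.730300 × 0.889900 = 0.649894
Parallel ([0.649894], D, and E): 1 − (1 − 0.649894)(1 − 0.743100)(1 − 0.973800) = 0.997644
Series (A and [0.997644]): 0.929900 × 0.997644 = 0.9277

0.9277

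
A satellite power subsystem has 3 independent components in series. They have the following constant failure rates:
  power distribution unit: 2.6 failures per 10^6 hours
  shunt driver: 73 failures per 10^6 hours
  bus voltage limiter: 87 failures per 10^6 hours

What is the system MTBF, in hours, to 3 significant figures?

Series of exponential components: λ_sys = Σ λ_i
λ_sys = 0.0000026 + 0.000073 + 0.000087 = 1.6260e-04 /h
MTBF = 1 / λ_sys = 6150 h

6150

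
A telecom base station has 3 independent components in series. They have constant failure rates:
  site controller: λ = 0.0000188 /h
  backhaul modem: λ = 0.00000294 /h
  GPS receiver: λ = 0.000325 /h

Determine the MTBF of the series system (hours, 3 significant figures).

2880

Series of exponential components: λ_sys = Σ λ_i
λ_sys = 0.0000188 + 0.00000294 + 0.000325 = 3.4674e-04 /h
MTBF = 1 / λ_sys = 2880 h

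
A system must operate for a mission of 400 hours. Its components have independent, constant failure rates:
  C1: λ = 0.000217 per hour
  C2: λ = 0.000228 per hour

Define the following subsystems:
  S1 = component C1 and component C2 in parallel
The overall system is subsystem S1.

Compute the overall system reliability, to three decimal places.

0.993

R(C1) = exp(−0.000217 × 400) = 0.91686
R(C2) = exp(−0.000228 × 400) = 0.91284
Parallel (C1 and C2): 1 − (1 − 0.91686)(1 − 0.91284) = 0.993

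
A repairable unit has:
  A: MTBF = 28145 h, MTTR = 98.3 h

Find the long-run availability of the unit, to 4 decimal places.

A(A) = MTBF/(MTBF+MTTR) = 28145/(28145+98.3) = 0.9965

0.9965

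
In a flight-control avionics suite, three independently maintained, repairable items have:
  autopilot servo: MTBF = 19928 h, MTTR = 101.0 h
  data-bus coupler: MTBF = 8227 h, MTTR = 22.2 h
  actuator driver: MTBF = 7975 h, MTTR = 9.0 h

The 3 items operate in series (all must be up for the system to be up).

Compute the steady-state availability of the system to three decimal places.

A(autopilot servo) = MTBF/(MTBF+MTTR) = 19928/(19928+101.0) = 0.994957
A(data-bus coupler) = MTBF/(MTBF+MTTR) = 8227/(8227+22.2) = 0.997309
A(actuator driver) = MTBF/(MTBF+MTTR) = 7975/(7975+9.0) = 0.998873
Series availability: 0.994957 × 0.997309 × 0.998873 = 0.991

0.991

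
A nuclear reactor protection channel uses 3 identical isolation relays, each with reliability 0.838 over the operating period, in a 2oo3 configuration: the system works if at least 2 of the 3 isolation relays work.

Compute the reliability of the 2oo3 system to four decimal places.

R = Σ_{i=2}^{3} C(3,i) p^i (1−p)^{3−i} with p = 0.838
C(3,2)·0.838^2·0.162^1 = 0.341291
C(3,3)·0.838^3·0.162^0 = 0.588480
Sum = 0.9298

0.9298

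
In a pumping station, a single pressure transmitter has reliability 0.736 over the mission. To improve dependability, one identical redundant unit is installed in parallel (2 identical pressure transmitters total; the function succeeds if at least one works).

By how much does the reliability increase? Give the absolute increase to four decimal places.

0.1943

R_before = 0.736
R_after = 1 − (1 − 0.736)^2 = 0.9303
ΔR = 0.9303 − 0.736 = 0.1943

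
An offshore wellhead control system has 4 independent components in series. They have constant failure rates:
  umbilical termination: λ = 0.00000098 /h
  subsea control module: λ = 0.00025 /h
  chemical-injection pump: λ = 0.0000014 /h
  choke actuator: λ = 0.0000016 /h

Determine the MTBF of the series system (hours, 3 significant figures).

Series of exponential components: λ_sys = Σ λ_i
λ_sys = 0.00000098 + 0.00025 + 0.0000014 + 0.0000016 = 2.5398e-04 /h
MTBF = 1 / λ_sys = 3940 h

3940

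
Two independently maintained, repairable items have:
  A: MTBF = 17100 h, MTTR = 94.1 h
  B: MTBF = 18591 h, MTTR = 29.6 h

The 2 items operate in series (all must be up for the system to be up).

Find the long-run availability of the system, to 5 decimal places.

A(A) = MTBF/(MTBF+MTTR) = 17100/(17100+94.1) = 0.994527
A(B) = MTBF/(MTBF+MTTR) = 18591/(18591+29.6) = 0.998410
Series availability: 0.994527 × 0.998410 = 0.99295

0.99295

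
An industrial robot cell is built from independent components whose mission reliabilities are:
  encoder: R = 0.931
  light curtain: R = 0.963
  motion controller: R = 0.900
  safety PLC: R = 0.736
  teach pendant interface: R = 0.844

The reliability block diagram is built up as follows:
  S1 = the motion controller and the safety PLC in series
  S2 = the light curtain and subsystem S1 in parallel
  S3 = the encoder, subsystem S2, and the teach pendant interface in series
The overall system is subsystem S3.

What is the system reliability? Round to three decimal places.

0.776

Series (motion controller and safety PLC): 0.90000 × 0.73600 = 0.66240
Parallel (light curtain and [0.66240]): 1 − (1 − 0.96300)(1 − 0.66240) = 0.98751
Series (encoder, [0.98751], and teach pendant interface): 0.93100 × 0.98751 × 0.84400 = 0.776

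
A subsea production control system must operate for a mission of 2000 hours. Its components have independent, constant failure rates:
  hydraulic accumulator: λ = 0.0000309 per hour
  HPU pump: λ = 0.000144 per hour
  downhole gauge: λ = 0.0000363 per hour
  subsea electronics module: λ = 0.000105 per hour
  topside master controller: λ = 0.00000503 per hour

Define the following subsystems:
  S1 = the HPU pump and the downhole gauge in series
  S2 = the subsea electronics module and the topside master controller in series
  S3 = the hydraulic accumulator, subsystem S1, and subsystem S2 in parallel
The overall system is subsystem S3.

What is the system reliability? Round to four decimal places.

R(hydraulic accumulator) = exp(−0.0000309 × 2000) = 0.940071
R(HPU pump) = exp(−0.000144 × 2000) = 0.749762
R(downhole gauge) = exp(−0.0000363 × 2000) = 0.929973
R(subsea electronics module) = exp(−0.000105 × 2000) = 0.810584
R(topside master controller) = exp(−0.00000503 × 2000) = 0.989990
Series (HPU pump and downhole gauge): 0.749762 × 0.929973 = 0.697258
Series (subsea electronics module and topside master controller): 0.810584 × 0.989990 = 0.802470
Parallel (hydraulic accumulator, [0.697258], and [0.802470]): 1 − (1 − 0.940071)(1 − 0.697258)(1 − 0.802470) = 0.9964

0.9964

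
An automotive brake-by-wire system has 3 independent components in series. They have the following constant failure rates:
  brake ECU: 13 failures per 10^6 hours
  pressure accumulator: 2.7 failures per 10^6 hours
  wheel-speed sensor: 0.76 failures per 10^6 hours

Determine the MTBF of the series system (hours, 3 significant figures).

60800

Series of exponential components: λ_sys = Σ λ_i
λ_sys = 0.000013 + 0.0000027 + 0.00000076 = 1.6460e-05 /h
MTBF = 1 / λ_sys = 60800 h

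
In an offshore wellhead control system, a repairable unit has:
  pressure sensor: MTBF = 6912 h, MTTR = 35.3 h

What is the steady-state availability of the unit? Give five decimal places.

A(pressure sensor) = MTBF/(MTBF+MTTR) = 6912/(6912+35.3) = 0.99492

0.99492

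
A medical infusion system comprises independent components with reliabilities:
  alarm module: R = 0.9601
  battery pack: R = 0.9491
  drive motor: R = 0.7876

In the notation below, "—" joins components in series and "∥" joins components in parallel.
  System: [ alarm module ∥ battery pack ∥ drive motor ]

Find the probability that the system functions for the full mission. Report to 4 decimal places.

Parallel (alarm module, battery pack, and drive motor): 1 − (1 − 0.960100)(1 − 0.949100)(1 − 0.787600) = 0.9996

0.9996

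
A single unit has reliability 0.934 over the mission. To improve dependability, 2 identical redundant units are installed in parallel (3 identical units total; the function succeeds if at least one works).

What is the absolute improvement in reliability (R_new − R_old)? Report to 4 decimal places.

R_before = 0.934
R_after = 1 − (1 − 0.934)^3 = 0.9997
ΔR = 0.9997 − 0.934 = 0.0657

0.0657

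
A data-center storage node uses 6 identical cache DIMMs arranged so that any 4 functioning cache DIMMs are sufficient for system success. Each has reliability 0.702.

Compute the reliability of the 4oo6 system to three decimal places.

R = Σ_{i=4}^{6} C(6,i) p^i (1−p)^{6−i} with p = 0.702
C(6,4)·0.702^4·0.298^2 = 0.32350
C(6,5)·0.702^5·0.298^1 = 0.30483
C(6,6)·0.702^6·0.298^0 = 0.11968
Sum = 0.748

0.748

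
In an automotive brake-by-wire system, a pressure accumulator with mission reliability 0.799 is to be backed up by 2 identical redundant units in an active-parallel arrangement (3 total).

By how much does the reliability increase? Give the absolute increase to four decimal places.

R_before = 0.799
R_after = 1 − (1 − 0.799)^3 = 0.9919
ΔR = 0.9919 − 0.799 = 0.1929

0.1929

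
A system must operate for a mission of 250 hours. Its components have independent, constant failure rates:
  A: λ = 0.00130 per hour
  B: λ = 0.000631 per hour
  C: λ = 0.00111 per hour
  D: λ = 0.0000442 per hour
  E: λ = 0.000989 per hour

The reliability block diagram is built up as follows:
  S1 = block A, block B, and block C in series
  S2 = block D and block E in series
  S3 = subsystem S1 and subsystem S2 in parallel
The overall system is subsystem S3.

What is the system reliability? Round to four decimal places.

0.8788

R(A) = exp(−0.00130 × 250) = 0.722527
R(B) = exp(−0.000631 × 250) = 0.854063
R(C) = exp(−0.00111 × 250) = 0.757676
R(D) = exp(−0.0000442 × 250) = 0.989011
R(E) = exp(−0.000989 × 250) = 0.780945
Series (A, B, and C): 0.722527 × 0.854063 × 0.757676 = 0.467549
Series (D and E): 0.989011 × 0.780945 = 0.772363
Parallel ([0.467549] and [0.772363]): 1 − (1 − 0.467549)(1 − 0.772363) = 0.8788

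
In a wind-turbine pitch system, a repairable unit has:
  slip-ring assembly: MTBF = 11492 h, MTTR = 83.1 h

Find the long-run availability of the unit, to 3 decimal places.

0.993

A(slip-ring assembly) = MTBF/(MTBF+MTTR) = 11492/(11492+83.1) = 0.993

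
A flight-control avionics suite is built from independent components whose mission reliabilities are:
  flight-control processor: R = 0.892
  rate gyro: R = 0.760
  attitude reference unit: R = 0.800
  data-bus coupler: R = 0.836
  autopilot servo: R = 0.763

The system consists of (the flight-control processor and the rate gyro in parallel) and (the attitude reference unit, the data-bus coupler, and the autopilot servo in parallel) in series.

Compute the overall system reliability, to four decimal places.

Parallel (flight-control processor and rate gyro): 1 − (1 − 0.892000)(1 − 0.760000) = 0.974080
Parallel (attitude reference unit, data-bus coupler, and autopilot servo): 1 − (1 − 0.800000)(1 − 0.836000)(1 − 0.763000) = 0.992226
Series ([0.974080] and [0.992226]): 0.974080 × 0.992226 = 0.9665

0.9665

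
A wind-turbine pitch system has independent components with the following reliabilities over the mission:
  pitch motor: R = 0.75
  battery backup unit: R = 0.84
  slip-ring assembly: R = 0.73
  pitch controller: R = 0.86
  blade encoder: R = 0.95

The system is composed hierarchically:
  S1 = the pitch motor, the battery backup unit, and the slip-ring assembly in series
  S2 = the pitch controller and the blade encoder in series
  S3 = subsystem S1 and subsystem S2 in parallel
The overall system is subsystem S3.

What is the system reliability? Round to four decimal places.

0.9012

Series (pitch motor, battery backup unit, and slip-ring assembly): 0.750000 × 0.840000 × 0.730000 = 0.459900
Series (pitch controller and blade encoder): 0.860000 × 0.950000 = 0.817000
Parallel ([0.459900] and [0.817000]): 1 − (1 − 0.459900)(1 − 0.817000) = 0.9012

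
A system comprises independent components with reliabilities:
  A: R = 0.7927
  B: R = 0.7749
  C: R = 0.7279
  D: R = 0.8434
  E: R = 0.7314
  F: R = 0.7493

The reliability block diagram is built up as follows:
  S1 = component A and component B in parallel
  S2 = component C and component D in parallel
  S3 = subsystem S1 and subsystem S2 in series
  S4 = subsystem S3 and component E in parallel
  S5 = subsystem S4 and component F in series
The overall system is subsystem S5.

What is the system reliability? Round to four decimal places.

Parallel (A and B): 1 − (1 − 0.792700)(1 − 0.774900) = 0.953337
Parallel (C and D): 1 − (1 − 0.727900)(1 − 0.843400) = 0.957389
Series ([0.953337] and [0.957389]): 0.953337 × 0.957389 = 0.912714
Parallel ([0.912714] and E): 1 − (1 − 0.912714)(1 − 0.731400) = 0.976555
Series ([0.976555] and F): 0.976555 × 0.749300 = 0.7317

0.7317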